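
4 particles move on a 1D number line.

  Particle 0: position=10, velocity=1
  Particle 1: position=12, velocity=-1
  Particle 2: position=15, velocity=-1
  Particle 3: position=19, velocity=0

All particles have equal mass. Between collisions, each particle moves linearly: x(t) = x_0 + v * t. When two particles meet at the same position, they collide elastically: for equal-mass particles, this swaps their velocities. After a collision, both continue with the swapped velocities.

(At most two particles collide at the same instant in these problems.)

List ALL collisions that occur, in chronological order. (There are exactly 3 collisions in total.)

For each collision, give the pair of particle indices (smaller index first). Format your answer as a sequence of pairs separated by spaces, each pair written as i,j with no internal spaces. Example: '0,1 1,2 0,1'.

Answer: 0,1 1,2 2,3

Derivation:
Collision at t=1: particles 0 and 1 swap velocities; positions: p0=11 p1=11 p2=14 p3=19; velocities now: v0=-1 v1=1 v2=-1 v3=0
Collision at t=5/2: particles 1 and 2 swap velocities; positions: p0=19/2 p1=25/2 p2=25/2 p3=19; velocities now: v0=-1 v1=-1 v2=1 v3=0
Collision at t=9: particles 2 and 3 swap velocities; positions: p0=3 p1=6 p2=19 p3=19; velocities now: v0=-1 v1=-1 v2=0 v3=1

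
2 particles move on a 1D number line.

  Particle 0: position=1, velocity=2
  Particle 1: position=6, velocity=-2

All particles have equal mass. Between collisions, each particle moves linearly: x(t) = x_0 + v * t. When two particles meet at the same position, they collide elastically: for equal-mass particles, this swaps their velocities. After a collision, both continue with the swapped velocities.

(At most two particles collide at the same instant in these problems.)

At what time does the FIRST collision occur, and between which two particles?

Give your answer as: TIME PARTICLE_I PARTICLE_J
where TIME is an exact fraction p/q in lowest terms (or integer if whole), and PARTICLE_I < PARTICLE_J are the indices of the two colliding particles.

Pair (0,1): pos 1,6 vel 2,-2 -> gap=5, closing at 4/unit, collide at t=5/4
Earliest collision: t=5/4 between 0 and 1

Answer: 5/4 0 1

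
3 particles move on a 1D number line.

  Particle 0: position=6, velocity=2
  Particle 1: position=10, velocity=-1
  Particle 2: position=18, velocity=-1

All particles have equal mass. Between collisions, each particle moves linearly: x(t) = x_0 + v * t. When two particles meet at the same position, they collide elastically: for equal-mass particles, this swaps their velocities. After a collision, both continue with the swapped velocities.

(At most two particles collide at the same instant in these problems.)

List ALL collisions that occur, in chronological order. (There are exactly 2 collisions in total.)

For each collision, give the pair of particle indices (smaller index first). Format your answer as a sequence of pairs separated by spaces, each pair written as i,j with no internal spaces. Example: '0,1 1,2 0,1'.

Answer: 0,1 1,2

Derivation:
Collision at t=4/3: particles 0 and 1 swap velocities; positions: p0=26/3 p1=26/3 p2=50/3; velocities now: v0=-1 v1=2 v2=-1
Collision at t=4: particles 1 and 2 swap velocities; positions: p0=6 p1=14 p2=14; velocities now: v0=-1 v1=-1 v2=2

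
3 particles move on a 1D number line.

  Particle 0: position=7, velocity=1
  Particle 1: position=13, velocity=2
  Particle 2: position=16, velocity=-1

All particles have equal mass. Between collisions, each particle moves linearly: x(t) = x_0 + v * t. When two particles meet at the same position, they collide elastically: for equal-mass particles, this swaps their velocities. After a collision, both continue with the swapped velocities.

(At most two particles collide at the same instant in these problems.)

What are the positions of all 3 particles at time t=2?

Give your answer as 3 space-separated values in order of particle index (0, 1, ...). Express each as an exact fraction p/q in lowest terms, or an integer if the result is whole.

Answer: 9 14 17

Derivation:
Collision at t=1: particles 1 and 2 swap velocities; positions: p0=8 p1=15 p2=15; velocities now: v0=1 v1=-1 v2=2
Advance to t=2 (no further collisions before then); velocities: v0=1 v1=-1 v2=2; positions = 9 14 17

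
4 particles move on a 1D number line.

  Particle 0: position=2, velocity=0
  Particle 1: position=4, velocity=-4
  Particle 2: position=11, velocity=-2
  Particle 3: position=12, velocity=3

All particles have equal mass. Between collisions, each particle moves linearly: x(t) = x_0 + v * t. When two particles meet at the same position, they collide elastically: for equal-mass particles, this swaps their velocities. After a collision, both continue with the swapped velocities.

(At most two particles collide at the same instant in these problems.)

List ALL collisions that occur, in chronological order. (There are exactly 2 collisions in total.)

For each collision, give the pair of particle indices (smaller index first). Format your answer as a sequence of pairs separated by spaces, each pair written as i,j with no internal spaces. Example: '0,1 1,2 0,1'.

Answer: 0,1 1,2

Derivation:
Collision at t=1/2: particles 0 and 1 swap velocities; positions: p0=2 p1=2 p2=10 p3=27/2; velocities now: v0=-4 v1=0 v2=-2 v3=3
Collision at t=9/2: particles 1 and 2 swap velocities; positions: p0=-14 p1=2 p2=2 p3=51/2; velocities now: v0=-4 v1=-2 v2=0 v3=3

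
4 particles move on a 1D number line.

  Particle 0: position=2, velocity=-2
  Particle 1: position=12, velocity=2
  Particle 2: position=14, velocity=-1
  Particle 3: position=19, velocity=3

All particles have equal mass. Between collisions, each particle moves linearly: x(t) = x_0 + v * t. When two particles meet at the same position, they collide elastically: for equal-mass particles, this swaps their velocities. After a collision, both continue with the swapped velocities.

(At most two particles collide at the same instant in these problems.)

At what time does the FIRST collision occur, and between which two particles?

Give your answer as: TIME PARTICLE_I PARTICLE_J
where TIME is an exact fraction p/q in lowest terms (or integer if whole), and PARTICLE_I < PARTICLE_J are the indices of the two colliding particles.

Answer: 2/3 1 2

Derivation:
Pair (0,1): pos 2,12 vel -2,2 -> not approaching (rel speed -4 <= 0)
Pair (1,2): pos 12,14 vel 2,-1 -> gap=2, closing at 3/unit, collide at t=2/3
Pair (2,3): pos 14,19 vel -1,3 -> not approaching (rel speed -4 <= 0)
Earliest collision: t=2/3 between 1 and 2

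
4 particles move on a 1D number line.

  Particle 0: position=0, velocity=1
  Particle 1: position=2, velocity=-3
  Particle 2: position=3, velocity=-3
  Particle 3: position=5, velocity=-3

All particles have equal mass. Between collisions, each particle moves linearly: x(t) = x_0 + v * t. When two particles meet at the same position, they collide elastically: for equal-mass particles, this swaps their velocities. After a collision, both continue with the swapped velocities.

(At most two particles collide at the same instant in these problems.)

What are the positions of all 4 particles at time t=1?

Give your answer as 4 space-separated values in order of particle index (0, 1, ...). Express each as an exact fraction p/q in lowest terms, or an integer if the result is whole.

Collision at t=1/2: particles 0 and 1 swap velocities; positions: p0=1/2 p1=1/2 p2=3/2 p3=7/2; velocities now: v0=-3 v1=1 v2=-3 v3=-3
Collision at t=3/4: particles 1 and 2 swap velocities; positions: p0=-1/4 p1=3/4 p2=3/4 p3=11/4; velocities now: v0=-3 v1=-3 v2=1 v3=-3
Advance to t=1 (no further collisions before then); velocities: v0=-3 v1=-3 v2=1 v3=-3; positions = -1 0 1 2

Answer: -1 0 1 2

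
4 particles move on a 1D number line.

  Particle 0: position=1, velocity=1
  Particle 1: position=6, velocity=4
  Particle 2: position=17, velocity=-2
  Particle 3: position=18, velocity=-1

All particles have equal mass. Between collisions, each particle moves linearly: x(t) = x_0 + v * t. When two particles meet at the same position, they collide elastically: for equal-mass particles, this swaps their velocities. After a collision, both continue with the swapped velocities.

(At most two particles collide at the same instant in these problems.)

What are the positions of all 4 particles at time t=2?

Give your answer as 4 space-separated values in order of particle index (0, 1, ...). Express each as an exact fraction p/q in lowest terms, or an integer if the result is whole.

Answer: 3 13 14 16

Derivation:
Collision at t=11/6: particles 1 and 2 swap velocities; positions: p0=17/6 p1=40/3 p2=40/3 p3=97/6; velocities now: v0=1 v1=-2 v2=4 v3=-1
Advance to t=2 (no further collisions before then); velocities: v0=1 v1=-2 v2=4 v3=-1; positions = 3 13 14 16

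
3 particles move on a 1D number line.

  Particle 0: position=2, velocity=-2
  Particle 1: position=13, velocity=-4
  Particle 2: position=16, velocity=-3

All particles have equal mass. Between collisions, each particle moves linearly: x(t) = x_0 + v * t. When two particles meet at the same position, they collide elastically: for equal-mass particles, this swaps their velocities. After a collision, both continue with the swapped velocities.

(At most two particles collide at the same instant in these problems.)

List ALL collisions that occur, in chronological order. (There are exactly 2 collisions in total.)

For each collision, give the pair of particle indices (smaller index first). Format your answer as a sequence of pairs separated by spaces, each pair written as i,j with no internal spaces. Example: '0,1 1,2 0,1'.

Answer: 0,1 1,2

Derivation:
Collision at t=11/2: particles 0 and 1 swap velocities; positions: p0=-9 p1=-9 p2=-1/2; velocities now: v0=-4 v1=-2 v2=-3
Collision at t=14: particles 1 and 2 swap velocities; positions: p0=-43 p1=-26 p2=-26; velocities now: v0=-4 v1=-3 v2=-2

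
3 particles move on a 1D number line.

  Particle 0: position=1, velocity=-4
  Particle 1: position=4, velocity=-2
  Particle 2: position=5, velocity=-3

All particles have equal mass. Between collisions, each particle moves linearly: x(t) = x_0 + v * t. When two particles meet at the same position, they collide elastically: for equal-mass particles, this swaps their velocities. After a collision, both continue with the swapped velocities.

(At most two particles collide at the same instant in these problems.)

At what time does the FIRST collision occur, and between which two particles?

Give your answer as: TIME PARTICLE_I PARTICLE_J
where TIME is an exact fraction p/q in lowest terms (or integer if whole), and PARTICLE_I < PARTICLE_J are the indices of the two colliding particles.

Answer: 1 1 2

Derivation:
Pair (0,1): pos 1,4 vel -4,-2 -> not approaching (rel speed -2 <= 0)
Pair (1,2): pos 4,5 vel -2,-3 -> gap=1, closing at 1/unit, collide at t=1
Earliest collision: t=1 between 1 and 2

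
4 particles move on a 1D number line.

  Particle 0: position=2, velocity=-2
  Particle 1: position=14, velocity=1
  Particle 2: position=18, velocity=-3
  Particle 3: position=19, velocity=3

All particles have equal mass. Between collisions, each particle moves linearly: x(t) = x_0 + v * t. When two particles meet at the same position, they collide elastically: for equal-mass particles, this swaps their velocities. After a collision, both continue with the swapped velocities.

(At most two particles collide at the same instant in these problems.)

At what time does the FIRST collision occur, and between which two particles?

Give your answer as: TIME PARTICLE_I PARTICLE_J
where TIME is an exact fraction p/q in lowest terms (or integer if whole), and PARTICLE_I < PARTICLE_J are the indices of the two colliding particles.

Answer: 1 1 2

Derivation:
Pair (0,1): pos 2,14 vel -2,1 -> not approaching (rel speed -3 <= 0)
Pair (1,2): pos 14,18 vel 1,-3 -> gap=4, closing at 4/unit, collide at t=1
Pair (2,3): pos 18,19 vel -3,3 -> not approaching (rel speed -6 <= 0)
Earliest collision: t=1 between 1 and 2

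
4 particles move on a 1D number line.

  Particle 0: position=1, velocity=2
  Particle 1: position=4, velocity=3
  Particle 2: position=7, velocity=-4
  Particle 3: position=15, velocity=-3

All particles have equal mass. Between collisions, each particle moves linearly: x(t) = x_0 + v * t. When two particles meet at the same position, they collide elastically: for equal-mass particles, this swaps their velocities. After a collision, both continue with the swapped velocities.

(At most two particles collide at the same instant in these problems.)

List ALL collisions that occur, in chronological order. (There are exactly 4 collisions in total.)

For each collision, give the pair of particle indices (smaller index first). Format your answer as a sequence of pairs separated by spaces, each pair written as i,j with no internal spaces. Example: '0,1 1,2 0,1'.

Collision at t=3/7: particles 1 and 2 swap velocities; positions: p0=13/7 p1=37/7 p2=37/7 p3=96/7; velocities now: v0=2 v1=-4 v2=3 v3=-3
Collision at t=1: particles 0 and 1 swap velocities; positions: p0=3 p1=3 p2=7 p3=12; velocities now: v0=-4 v1=2 v2=3 v3=-3
Collision at t=11/6: particles 2 and 3 swap velocities; positions: p0=-1/3 p1=14/3 p2=19/2 p3=19/2; velocities now: v0=-4 v1=2 v2=-3 v3=3
Collision at t=14/5: particles 1 and 2 swap velocities; positions: p0=-21/5 p1=33/5 p2=33/5 p3=62/5; velocities now: v0=-4 v1=-3 v2=2 v3=3

Answer: 1,2 0,1 2,3 1,2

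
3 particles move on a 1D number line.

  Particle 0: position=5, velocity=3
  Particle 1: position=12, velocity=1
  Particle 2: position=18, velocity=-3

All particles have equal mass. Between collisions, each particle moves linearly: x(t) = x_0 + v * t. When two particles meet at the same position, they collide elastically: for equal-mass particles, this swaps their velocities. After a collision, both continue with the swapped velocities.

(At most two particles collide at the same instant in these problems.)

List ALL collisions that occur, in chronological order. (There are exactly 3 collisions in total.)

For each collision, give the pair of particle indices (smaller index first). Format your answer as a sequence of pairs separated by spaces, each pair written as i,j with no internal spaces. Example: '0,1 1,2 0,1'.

Answer: 1,2 0,1 1,2

Derivation:
Collision at t=3/2: particles 1 and 2 swap velocities; positions: p0=19/2 p1=27/2 p2=27/2; velocities now: v0=3 v1=-3 v2=1
Collision at t=13/6: particles 0 and 1 swap velocities; positions: p0=23/2 p1=23/2 p2=85/6; velocities now: v0=-3 v1=3 v2=1
Collision at t=7/2: particles 1 and 2 swap velocities; positions: p0=15/2 p1=31/2 p2=31/2; velocities now: v0=-3 v1=1 v2=3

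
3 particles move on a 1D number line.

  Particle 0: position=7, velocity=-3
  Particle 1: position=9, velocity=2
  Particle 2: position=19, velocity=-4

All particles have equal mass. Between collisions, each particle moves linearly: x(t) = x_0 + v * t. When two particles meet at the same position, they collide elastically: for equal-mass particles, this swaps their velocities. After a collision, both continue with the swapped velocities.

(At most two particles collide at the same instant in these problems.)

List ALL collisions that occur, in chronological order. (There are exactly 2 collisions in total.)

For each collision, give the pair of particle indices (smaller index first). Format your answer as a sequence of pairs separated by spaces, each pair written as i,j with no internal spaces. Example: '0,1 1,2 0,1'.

Answer: 1,2 0,1

Derivation:
Collision at t=5/3: particles 1 and 2 swap velocities; positions: p0=2 p1=37/3 p2=37/3; velocities now: v0=-3 v1=-4 v2=2
Collision at t=12: particles 0 and 1 swap velocities; positions: p0=-29 p1=-29 p2=33; velocities now: v0=-4 v1=-3 v2=2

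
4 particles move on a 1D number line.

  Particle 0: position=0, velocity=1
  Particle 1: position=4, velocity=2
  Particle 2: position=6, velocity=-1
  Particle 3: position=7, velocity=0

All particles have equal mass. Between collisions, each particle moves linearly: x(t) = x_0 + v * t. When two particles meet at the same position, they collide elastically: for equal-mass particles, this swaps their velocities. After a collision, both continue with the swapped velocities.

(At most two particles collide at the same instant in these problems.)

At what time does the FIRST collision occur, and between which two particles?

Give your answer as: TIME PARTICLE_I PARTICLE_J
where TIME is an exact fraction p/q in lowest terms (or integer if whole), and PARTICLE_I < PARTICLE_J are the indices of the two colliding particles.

Answer: 2/3 1 2

Derivation:
Pair (0,1): pos 0,4 vel 1,2 -> not approaching (rel speed -1 <= 0)
Pair (1,2): pos 4,6 vel 2,-1 -> gap=2, closing at 3/unit, collide at t=2/3
Pair (2,3): pos 6,7 vel -1,0 -> not approaching (rel speed -1 <= 0)
Earliest collision: t=2/3 between 1 and 2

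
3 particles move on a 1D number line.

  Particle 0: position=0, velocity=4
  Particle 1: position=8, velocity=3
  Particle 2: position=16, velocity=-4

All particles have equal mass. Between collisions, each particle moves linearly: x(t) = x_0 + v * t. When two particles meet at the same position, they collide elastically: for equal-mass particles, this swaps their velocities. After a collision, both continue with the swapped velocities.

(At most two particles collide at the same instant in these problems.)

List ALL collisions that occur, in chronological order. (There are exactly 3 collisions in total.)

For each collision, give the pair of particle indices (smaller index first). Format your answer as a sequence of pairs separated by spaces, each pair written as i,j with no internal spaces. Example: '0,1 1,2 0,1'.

Collision at t=8/7: particles 1 and 2 swap velocities; positions: p0=32/7 p1=80/7 p2=80/7; velocities now: v0=4 v1=-4 v2=3
Collision at t=2: particles 0 and 1 swap velocities; positions: p0=8 p1=8 p2=14; velocities now: v0=-4 v1=4 v2=3
Collision at t=8: particles 1 and 2 swap velocities; positions: p0=-16 p1=32 p2=32; velocities now: v0=-4 v1=3 v2=4

Answer: 1,2 0,1 1,2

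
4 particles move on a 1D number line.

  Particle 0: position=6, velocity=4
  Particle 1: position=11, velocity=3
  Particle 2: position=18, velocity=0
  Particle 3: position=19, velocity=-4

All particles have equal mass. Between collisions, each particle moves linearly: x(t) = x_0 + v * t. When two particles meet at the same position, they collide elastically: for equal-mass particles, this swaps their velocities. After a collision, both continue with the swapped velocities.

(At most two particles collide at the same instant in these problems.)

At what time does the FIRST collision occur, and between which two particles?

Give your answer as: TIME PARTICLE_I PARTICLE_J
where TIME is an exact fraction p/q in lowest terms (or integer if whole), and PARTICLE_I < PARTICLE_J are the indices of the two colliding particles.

Pair (0,1): pos 6,11 vel 4,3 -> gap=5, closing at 1/unit, collide at t=5
Pair (1,2): pos 11,18 vel 3,0 -> gap=7, closing at 3/unit, collide at t=7/3
Pair (2,3): pos 18,19 vel 0,-4 -> gap=1, closing at 4/unit, collide at t=1/4
Earliest collision: t=1/4 between 2 and 3

Answer: 1/4 2 3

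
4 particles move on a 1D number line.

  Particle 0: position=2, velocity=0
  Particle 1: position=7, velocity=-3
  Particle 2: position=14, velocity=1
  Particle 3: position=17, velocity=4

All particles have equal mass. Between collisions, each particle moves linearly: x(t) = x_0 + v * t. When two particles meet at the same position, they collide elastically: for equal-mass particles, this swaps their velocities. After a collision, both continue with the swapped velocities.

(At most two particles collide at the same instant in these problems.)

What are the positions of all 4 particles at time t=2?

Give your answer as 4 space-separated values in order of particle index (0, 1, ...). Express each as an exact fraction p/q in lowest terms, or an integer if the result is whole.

Collision at t=5/3: particles 0 and 1 swap velocities; positions: p0=2 p1=2 p2=47/3 p3=71/3; velocities now: v0=-3 v1=0 v2=1 v3=4
Advance to t=2 (no further collisions before then); velocities: v0=-3 v1=0 v2=1 v3=4; positions = 1 2 16 25

Answer: 1 2 16 25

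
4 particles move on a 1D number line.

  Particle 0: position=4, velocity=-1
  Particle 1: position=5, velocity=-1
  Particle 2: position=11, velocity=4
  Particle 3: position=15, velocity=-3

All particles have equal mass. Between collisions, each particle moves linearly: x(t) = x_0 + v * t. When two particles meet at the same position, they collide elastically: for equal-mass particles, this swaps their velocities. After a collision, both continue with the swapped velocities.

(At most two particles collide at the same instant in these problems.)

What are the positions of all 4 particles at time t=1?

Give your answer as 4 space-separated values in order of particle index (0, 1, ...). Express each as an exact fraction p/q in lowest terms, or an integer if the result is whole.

Answer: 3 4 12 15

Derivation:
Collision at t=4/7: particles 2 and 3 swap velocities; positions: p0=24/7 p1=31/7 p2=93/7 p3=93/7; velocities now: v0=-1 v1=-1 v2=-3 v3=4
Advance to t=1 (no further collisions before then); velocities: v0=-1 v1=-1 v2=-3 v3=4; positions = 3 4 12 15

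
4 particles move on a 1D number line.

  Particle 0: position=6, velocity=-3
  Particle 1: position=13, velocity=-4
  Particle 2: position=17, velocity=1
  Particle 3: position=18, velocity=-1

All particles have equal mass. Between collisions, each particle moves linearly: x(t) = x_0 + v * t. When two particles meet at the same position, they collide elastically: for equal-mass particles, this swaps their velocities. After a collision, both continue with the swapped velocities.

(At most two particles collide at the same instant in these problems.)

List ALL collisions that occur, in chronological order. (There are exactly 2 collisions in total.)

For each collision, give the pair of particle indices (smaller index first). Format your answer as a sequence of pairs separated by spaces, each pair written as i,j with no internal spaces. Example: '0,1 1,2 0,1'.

Answer: 2,3 0,1

Derivation:
Collision at t=1/2: particles 2 and 3 swap velocities; positions: p0=9/2 p1=11 p2=35/2 p3=35/2; velocities now: v0=-3 v1=-4 v2=-1 v3=1
Collision at t=7: particles 0 and 1 swap velocities; positions: p0=-15 p1=-15 p2=11 p3=24; velocities now: v0=-4 v1=-3 v2=-1 v3=1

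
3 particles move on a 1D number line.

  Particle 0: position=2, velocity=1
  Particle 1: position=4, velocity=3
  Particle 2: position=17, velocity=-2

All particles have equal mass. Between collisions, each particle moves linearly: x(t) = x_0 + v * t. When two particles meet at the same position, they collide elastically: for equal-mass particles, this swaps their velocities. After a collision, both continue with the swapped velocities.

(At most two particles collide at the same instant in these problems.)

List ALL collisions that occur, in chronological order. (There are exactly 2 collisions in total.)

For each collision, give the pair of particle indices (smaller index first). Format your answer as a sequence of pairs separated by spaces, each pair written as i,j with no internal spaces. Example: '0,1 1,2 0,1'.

Collision at t=13/5: particles 1 and 2 swap velocities; positions: p0=23/5 p1=59/5 p2=59/5; velocities now: v0=1 v1=-2 v2=3
Collision at t=5: particles 0 and 1 swap velocities; positions: p0=7 p1=7 p2=19; velocities now: v0=-2 v1=1 v2=3

Answer: 1,2 0,1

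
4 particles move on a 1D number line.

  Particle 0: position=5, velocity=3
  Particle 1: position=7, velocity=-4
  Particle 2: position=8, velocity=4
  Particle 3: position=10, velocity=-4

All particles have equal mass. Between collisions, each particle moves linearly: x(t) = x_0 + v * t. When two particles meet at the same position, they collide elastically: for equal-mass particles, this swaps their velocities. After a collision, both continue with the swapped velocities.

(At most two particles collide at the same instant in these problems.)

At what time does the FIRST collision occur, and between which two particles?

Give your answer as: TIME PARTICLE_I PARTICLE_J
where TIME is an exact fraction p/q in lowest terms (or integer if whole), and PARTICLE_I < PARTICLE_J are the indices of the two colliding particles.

Answer: 1/4 2 3

Derivation:
Pair (0,1): pos 5,7 vel 3,-4 -> gap=2, closing at 7/unit, collide at t=2/7
Pair (1,2): pos 7,8 vel -4,4 -> not approaching (rel speed -8 <= 0)
Pair (2,3): pos 8,10 vel 4,-4 -> gap=2, closing at 8/unit, collide at t=1/4
Earliest collision: t=1/4 between 2 and 3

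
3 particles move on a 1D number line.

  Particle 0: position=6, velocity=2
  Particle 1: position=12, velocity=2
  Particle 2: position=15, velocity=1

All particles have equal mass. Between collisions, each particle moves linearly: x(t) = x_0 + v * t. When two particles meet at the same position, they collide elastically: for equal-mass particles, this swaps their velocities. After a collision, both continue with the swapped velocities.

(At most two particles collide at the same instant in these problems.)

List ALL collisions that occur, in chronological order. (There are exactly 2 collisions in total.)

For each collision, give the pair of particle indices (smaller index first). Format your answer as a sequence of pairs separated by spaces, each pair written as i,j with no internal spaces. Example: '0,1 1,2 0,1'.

Collision at t=3: particles 1 and 2 swap velocities; positions: p0=12 p1=18 p2=18; velocities now: v0=2 v1=1 v2=2
Collision at t=9: particles 0 and 1 swap velocities; positions: p0=24 p1=24 p2=30; velocities now: v0=1 v1=2 v2=2

Answer: 1,2 0,1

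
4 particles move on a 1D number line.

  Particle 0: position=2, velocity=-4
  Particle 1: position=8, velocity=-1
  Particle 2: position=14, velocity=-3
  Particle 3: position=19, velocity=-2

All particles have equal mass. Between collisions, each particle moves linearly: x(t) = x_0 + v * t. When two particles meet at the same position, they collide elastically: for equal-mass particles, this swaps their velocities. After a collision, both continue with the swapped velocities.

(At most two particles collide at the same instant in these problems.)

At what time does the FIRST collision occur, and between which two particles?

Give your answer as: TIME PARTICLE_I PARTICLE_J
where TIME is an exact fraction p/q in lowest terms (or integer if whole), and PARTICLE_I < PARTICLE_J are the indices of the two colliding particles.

Answer: 3 1 2

Derivation:
Pair (0,1): pos 2,8 vel -4,-1 -> not approaching (rel speed -3 <= 0)
Pair (1,2): pos 8,14 vel -1,-3 -> gap=6, closing at 2/unit, collide at t=3
Pair (2,3): pos 14,19 vel -3,-2 -> not approaching (rel speed -1 <= 0)
Earliest collision: t=3 between 1 and 2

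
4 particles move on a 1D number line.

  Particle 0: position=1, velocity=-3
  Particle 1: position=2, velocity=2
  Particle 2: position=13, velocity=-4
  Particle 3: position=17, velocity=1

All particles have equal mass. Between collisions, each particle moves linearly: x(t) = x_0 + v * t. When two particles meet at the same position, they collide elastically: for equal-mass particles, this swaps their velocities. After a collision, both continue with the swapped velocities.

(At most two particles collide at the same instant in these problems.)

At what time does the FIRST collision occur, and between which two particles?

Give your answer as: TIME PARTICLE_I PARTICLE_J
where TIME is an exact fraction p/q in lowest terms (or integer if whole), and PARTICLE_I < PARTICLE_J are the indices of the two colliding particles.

Answer: 11/6 1 2

Derivation:
Pair (0,1): pos 1,2 vel -3,2 -> not approaching (rel speed -5 <= 0)
Pair (1,2): pos 2,13 vel 2,-4 -> gap=11, closing at 6/unit, collide at t=11/6
Pair (2,3): pos 13,17 vel -4,1 -> not approaching (rel speed -5 <= 0)
Earliest collision: t=11/6 between 1 and 2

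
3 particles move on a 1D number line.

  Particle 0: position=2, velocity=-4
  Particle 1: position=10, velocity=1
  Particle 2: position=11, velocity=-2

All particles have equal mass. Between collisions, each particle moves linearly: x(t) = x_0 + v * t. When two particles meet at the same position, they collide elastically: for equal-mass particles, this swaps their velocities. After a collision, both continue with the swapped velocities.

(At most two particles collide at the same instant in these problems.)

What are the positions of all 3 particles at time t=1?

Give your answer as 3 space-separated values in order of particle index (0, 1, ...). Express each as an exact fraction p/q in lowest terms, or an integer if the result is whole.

Answer: -2 9 11

Derivation:
Collision at t=1/3: particles 1 and 2 swap velocities; positions: p0=2/3 p1=31/3 p2=31/3; velocities now: v0=-4 v1=-2 v2=1
Advance to t=1 (no further collisions before then); velocities: v0=-4 v1=-2 v2=1; positions = -2 9 11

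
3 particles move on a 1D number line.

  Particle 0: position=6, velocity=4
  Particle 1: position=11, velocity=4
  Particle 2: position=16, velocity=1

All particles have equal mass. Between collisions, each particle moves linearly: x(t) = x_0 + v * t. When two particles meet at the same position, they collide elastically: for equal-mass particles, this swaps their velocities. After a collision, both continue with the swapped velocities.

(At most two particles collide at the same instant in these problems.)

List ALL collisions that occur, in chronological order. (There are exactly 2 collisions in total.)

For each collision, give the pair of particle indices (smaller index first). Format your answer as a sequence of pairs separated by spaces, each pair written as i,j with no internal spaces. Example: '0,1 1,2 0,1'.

Collision at t=5/3: particles 1 and 2 swap velocities; positions: p0=38/3 p1=53/3 p2=53/3; velocities now: v0=4 v1=1 v2=4
Collision at t=10/3: particles 0 and 1 swap velocities; positions: p0=58/3 p1=58/3 p2=73/3; velocities now: v0=1 v1=4 v2=4

Answer: 1,2 0,1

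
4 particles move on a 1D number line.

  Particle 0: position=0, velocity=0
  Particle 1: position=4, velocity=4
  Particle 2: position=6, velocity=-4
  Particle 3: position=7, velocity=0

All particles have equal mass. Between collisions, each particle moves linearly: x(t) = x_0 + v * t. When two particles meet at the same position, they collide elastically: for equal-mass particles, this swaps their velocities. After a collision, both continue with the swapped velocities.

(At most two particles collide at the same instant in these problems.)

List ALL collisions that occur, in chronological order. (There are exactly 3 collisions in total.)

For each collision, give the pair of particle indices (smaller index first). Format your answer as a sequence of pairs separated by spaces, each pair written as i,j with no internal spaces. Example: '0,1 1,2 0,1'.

Collision at t=1/4: particles 1 and 2 swap velocities; positions: p0=0 p1=5 p2=5 p3=7; velocities now: v0=0 v1=-4 v2=4 v3=0
Collision at t=3/4: particles 2 and 3 swap velocities; positions: p0=0 p1=3 p2=7 p3=7; velocities now: v0=0 v1=-4 v2=0 v3=4
Collision at t=3/2: particles 0 and 1 swap velocities; positions: p0=0 p1=0 p2=7 p3=10; velocities now: v0=-4 v1=0 v2=0 v3=4

Answer: 1,2 2,3 0,1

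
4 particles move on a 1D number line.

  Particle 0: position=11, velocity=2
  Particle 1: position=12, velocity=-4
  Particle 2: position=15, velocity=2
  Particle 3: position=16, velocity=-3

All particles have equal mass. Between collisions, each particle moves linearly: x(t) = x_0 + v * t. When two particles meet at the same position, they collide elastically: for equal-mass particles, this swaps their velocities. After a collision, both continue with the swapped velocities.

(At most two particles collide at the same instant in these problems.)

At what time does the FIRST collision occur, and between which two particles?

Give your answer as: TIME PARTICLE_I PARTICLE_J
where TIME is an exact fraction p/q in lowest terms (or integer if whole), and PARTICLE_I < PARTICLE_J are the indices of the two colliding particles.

Pair (0,1): pos 11,12 vel 2,-4 -> gap=1, closing at 6/unit, collide at t=1/6
Pair (1,2): pos 12,15 vel -4,2 -> not approaching (rel speed -6 <= 0)
Pair (2,3): pos 15,16 vel 2,-3 -> gap=1, closing at 5/unit, collide at t=1/5
Earliest collision: t=1/6 between 0 and 1

Answer: 1/6 0 1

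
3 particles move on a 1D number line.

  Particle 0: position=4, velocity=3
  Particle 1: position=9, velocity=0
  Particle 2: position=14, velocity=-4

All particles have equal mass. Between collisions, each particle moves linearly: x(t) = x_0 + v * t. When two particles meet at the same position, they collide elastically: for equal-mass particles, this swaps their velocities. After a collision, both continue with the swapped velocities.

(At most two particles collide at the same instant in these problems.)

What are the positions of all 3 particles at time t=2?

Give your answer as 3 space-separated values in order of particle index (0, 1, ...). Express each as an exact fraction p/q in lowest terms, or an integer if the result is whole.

Answer: 6 9 10

Derivation:
Collision at t=5/4: particles 1 and 2 swap velocities; positions: p0=31/4 p1=9 p2=9; velocities now: v0=3 v1=-4 v2=0
Collision at t=10/7: particles 0 and 1 swap velocities; positions: p0=58/7 p1=58/7 p2=9; velocities now: v0=-4 v1=3 v2=0
Collision at t=5/3: particles 1 and 2 swap velocities; positions: p0=22/3 p1=9 p2=9; velocities now: v0=-4 v1=0 v2=3
Advance to t=2 (no further collisions before then); velocities: v0=-4 v1=0 v2=3; positions = 6 9 10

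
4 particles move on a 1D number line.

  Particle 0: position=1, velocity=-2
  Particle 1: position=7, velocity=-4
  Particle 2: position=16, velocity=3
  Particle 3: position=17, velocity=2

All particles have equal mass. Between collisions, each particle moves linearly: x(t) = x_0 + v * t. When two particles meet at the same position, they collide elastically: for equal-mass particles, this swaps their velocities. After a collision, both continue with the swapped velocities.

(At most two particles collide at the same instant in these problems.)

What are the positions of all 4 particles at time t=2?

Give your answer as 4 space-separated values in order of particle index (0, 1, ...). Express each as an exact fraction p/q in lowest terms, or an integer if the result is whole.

Answer: -3 -1 21 22

Derivation:
Collision at t=1: particles 2 and 3 swap velocities; positions: p0=-1 p1=3 p2=19 p3=19; velocities now: v0=-2 v1=-4 v2=2 v3=3
Advance to t=2 (no further collisions before then); velocities: v0=-2 v1=-4 v2=2 v3=3; positions = -3 -1 21 22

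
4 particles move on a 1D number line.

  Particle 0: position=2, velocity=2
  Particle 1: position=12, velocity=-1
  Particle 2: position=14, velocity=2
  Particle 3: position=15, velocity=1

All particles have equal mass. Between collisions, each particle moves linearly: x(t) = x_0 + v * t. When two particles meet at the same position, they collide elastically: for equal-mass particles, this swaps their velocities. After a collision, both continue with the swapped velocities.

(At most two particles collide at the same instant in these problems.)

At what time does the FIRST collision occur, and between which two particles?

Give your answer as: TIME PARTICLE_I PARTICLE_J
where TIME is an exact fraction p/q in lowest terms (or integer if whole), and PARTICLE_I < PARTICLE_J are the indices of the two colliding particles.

Answer: 1 2 3

Derivation:
Pair (0,1): pos 2,12 vel 2,-1 -> gap=10, closing at 3/unit, collide at t=10/3
Pair (1,2): pos 12,14 vel -1,2 -> not approaching (rel speed -3 <= 0)
Pair (2,3): pos 14,15 vel 2,1 -> gap=1, closing at 1/unit, collide at t=1
Earliest collision: t=1 between 2 and 3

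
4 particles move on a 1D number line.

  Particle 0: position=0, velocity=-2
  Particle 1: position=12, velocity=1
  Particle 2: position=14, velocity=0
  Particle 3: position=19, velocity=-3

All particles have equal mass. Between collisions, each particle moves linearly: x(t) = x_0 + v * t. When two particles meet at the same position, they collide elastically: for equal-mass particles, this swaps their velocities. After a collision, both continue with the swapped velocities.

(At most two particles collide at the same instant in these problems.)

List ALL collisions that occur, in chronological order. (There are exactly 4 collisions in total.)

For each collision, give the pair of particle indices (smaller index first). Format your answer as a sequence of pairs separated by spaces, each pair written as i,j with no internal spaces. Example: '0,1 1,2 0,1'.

Answer: 2,3 1,2 2,3 0,1

Derivation:
Collision at t=5/3: particles 2 and 3 swap velocities; positions: p0=-10/3 p1=41/3 p2=14 p3=14; velocities now: v0=-2 v1=1 v2=-3 v3=0
Collision at t=7/4: particles 1 and 2 swap velocities; positions: p0=-7/2 p1=55/4 p2=55/4 p3=14; velocities now: v0=-2 v1=-3 v2=1 v3=0
Collision at t=2: particles 2 and 3 swap velocities; positions: p0=-4 p1=13 p2=14 p3=14; velocities now: v0=-2 v1=-3 v2=0 v3=1
Collision at t=19: particles 0 and 1 swap velocities; positions: p0=-38 p1=-38 p2=14 p3=31; velocities now: v0=-3 v1=-2 v2=0 v3=1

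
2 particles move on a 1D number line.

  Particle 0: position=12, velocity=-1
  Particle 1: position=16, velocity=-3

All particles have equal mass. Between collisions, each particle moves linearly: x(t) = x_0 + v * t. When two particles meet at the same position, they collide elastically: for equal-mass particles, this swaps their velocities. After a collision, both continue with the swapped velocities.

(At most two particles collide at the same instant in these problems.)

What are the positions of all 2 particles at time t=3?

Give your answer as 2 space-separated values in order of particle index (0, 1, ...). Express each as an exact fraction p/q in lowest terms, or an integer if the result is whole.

Answer: 7 9

Derivation:
Collision at t=2: particles 0 and 1 swap velocities; positions: p0=10 p1=10; velocities now: v0=-3 v1=-1
Advance to t=3 (no further collisions before then); velocities: v0=-3 v1=-1; positions = 7 9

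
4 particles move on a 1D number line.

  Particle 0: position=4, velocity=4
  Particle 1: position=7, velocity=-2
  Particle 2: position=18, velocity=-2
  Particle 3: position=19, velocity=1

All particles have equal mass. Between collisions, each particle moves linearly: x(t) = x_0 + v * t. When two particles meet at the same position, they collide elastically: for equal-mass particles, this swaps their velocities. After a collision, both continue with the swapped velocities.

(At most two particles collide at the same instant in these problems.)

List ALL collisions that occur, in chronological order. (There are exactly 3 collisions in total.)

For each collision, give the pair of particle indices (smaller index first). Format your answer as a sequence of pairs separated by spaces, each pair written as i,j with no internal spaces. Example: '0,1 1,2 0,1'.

Collision at t=1/2: particles 0 and 1 swap velocities; positions: p0=6 p1=6 p2=17 p3=39/2; velocities now: v0=-2 v1=4 v2=-2 v3=1
Collision at t=7/3: particles 1 and 2 swap velocities; positions: p0=7/3 p1=40/3 p2=40/3 p3=64/3; velocities now: v0=-2 v1=-2 v2=4 v3=1
Collision at t=5: particles 2 and 3 swap velocities; positions: p0=-3 p1=8 p2=24 p3=24; velocities now: v0=-2 v1=-2 v2=1 v3=4

Answer: 0,1 1,2 2,3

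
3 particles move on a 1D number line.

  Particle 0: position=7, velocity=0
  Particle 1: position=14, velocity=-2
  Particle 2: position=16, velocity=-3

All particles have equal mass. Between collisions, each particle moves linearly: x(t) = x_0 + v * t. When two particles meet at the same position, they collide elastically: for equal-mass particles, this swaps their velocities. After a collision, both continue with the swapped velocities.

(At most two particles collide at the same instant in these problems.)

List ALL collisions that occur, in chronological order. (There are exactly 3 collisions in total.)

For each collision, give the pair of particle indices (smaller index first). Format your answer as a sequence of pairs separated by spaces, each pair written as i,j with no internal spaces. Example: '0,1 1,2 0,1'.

Answer: 1,2 0,1 1,2

Derivation:
Collision at t=2: particles 1 and 2 swap velocities; positions: p0=7 p1=10 p2=10; velocities now: v0=0 v1=-3 v2=-2
Collision at t=3: particles 0 and 1 swap velocities; positions: p0=7 p1=7 p2=8; velocities now: v0=-3 v1=0 v2=-2
Collision at t=7/2: particles 1 and 2 swap velocities; positions: p0=11/2 p1=7 p2=7; velocities now: v0=-3 v1=-2 v2=0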